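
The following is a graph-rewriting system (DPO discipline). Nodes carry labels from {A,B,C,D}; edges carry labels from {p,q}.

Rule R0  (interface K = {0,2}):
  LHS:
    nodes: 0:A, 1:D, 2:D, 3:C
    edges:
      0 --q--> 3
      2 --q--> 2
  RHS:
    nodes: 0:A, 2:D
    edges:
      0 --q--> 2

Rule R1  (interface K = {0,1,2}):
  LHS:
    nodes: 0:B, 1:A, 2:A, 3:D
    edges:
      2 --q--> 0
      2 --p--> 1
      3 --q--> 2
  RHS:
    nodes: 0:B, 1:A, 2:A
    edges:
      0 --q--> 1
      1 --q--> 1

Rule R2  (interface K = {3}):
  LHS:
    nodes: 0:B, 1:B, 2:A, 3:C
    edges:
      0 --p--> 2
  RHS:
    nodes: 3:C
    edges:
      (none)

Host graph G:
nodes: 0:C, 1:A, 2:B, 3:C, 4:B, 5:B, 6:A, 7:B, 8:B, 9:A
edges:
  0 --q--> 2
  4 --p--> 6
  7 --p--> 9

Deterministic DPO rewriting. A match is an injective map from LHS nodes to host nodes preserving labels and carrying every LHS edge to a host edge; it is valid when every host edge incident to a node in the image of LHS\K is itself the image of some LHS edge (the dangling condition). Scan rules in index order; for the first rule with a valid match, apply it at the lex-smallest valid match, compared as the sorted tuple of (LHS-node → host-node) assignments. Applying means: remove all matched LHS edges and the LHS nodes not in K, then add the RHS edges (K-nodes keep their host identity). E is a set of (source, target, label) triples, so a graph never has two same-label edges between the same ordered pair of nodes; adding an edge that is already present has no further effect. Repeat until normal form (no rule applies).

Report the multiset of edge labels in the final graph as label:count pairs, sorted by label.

Answer: q:1

Derivation:
[0] host  ⇒  10 nodes, 3 edges  {0-q->2 4-p->6 7-p->9}
[1] R2 @ {0↦4, 1↦5, 2↦6, 3↦0}  ⇒  7 nodes, 2 edges  {0-q->2 7-p->9}
[2] R2 @ {0↦7, 1↦8, 2↦9, 3↦0}  ⇒  4 nodes, 1 edges  {0-q->2}
final graph: no rule applies after step 2
NF edges: [(0, 2, 'q')]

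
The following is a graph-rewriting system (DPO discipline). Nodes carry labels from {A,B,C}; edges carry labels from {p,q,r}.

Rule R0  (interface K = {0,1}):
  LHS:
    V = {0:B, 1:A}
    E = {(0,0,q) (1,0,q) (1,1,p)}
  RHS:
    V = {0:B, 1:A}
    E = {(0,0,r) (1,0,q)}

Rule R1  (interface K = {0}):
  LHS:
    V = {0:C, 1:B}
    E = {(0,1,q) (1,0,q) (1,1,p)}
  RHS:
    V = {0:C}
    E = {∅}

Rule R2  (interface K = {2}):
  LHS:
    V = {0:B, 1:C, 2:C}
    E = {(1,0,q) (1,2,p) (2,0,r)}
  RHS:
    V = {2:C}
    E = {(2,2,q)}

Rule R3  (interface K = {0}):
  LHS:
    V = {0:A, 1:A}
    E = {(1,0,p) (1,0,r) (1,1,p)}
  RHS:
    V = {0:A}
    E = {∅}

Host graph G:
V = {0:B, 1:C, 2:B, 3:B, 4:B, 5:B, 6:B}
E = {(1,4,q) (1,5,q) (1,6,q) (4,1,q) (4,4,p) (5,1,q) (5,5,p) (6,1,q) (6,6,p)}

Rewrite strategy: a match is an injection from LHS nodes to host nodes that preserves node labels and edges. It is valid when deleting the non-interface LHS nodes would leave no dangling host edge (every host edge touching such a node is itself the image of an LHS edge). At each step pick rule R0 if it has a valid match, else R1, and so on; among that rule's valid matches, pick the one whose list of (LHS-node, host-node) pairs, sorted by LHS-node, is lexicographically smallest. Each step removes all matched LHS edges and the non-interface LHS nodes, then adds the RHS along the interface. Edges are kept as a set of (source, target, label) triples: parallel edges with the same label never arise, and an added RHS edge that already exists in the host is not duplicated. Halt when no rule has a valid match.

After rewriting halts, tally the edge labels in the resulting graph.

start.  V:7 E:9  edges: 1-q->4 1-q->5 1-q->6 4-q->1 4-p->4 5-q->1 5-p->5 6-q->1 6-p->6
1. fire R1 via {0↦1, 1↦4}  →  V:6 E:6  edges: 1-q->5 1-q->6 5-q->1 5-p->5 6-q->1 6-p->6
2. fire R1 via {0↦1, 1↦5}  →  V:5 E:3  edges: 1-q->6 6-q->1 6-p->6
3. fire R1 via {0↦1, 1↦6}  →  V:4 E:0  edges: ∅
halt: no rule applies after step 3
NF edges: []

Answer: (no edges)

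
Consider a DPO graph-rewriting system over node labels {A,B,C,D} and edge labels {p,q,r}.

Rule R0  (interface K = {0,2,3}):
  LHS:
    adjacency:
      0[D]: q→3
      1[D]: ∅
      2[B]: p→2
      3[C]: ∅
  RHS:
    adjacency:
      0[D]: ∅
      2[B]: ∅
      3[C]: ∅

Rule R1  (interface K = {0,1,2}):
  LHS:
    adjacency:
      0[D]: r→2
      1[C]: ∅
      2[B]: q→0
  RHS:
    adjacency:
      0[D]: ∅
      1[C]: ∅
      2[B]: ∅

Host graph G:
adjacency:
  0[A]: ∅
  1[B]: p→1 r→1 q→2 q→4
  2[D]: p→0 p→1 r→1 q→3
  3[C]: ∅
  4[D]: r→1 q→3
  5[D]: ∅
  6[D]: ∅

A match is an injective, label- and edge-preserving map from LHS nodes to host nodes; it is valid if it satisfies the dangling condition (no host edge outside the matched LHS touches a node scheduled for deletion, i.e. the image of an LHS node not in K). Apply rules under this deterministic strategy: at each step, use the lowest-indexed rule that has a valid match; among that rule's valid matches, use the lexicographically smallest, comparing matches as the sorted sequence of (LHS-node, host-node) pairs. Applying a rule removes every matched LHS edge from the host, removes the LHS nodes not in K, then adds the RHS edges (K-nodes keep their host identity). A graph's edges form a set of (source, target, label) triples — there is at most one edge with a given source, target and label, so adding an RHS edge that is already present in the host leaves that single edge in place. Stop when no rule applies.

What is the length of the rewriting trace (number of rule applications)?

start.  V:7 E:10  edges: 1-p->1 1-r->1 1-q->2 1-q->4 2-p->0 2-p->1 2-r->1 2-q->3 4-r->1 4-q->3
1. fire R0 via {0↦2, 1↦5, 2↦1, 3↦3}  →  V:6 E:8  edges: 1-r->1 1-q->2 1-q->4 2-p->0 2-p->1 2-r->1 4-r->1 4-q->3
2. fire R1 via {0↦2, 1↦3, 2↦1}  →  V:6 E:6  edges: 1-r->1 1-q->4 2-p->0 2-p->1 4-r->1 4-q->3
3. fire R1 via {0↦4, 1↦3, 2↦1}  →  V:6 E:4  edges: 1-r->1 2-p->0 2-p->1 4-q->3
halt: no rule applies after step 3

Answer: 3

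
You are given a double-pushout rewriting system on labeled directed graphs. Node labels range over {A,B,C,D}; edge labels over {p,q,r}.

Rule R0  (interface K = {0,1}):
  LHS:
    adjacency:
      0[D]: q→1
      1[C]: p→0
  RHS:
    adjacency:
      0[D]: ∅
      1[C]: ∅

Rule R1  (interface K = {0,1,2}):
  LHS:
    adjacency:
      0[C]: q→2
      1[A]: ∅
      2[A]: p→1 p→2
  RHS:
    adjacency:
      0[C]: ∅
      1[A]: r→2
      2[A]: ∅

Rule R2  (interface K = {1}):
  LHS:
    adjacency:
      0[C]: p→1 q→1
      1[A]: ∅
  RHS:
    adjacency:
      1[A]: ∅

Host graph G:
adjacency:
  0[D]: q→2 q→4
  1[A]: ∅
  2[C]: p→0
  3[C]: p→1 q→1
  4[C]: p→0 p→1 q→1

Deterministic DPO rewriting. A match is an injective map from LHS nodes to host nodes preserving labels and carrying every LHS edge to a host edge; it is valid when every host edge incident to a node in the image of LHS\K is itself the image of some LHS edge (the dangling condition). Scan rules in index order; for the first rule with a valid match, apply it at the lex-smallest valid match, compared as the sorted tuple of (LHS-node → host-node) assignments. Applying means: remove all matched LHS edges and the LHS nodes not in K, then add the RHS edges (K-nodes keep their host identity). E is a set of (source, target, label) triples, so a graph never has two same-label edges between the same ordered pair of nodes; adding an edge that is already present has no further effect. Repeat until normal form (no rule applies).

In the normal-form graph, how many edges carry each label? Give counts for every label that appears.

Answer: (no edges)

Derivation:
[0] host  ⇒  5 nodes, 8 edges  {0-q->2 0-q->4 2-p->0 3-p->1 3-q->1 4-p->0 4-p->1 4-q->1}
[1] R0 @ {0↦0, 1↦2}  ⇒  5 nodes, 6 edges  {0-q->4 3-p->1 3-q->1 4-p->0 4-p->1 4-q->1}
[2] R0 @ {0↦0, 1↦4}  ⇒  5 nodes, 4 edges  {3-p->1 3-q->1 4-p->1 4-q->1}
[3] R2 @ {0↦3, 1↦1}  ⇒  4 nodes, 2 edges  {4-p->1 4-q->1}
[4] R2 @ {0↦4, 1↦1}  ⇒  3 nodes, 0 edges  {∅}
final graph: no rule applies after step 4
NF edges: []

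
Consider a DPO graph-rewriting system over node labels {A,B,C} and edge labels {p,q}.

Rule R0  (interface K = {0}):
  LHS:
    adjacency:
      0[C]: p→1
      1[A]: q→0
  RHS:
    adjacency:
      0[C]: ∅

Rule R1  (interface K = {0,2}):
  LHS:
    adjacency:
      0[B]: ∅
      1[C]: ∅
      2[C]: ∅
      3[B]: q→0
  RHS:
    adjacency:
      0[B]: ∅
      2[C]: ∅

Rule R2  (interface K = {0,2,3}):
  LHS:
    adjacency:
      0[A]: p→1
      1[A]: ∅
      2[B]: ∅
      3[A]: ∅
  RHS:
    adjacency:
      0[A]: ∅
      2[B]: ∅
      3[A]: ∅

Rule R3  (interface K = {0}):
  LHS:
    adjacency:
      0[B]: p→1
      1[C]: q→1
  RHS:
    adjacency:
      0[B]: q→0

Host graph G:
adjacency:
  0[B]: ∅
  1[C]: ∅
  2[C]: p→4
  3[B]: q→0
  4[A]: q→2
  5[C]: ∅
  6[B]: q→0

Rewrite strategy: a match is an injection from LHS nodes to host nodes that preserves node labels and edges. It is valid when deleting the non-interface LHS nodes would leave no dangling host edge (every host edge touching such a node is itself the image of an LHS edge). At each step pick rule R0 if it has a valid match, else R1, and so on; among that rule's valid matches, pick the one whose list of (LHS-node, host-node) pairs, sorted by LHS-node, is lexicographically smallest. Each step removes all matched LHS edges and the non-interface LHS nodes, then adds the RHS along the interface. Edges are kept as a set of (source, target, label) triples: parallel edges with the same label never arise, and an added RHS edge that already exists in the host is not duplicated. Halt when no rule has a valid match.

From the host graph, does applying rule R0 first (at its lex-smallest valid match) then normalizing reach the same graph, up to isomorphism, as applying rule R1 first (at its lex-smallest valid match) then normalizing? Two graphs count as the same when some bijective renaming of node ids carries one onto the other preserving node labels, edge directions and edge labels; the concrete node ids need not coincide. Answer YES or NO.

branch R0-first: apply at {0↦2, 1↦4} → |E|=2, then 2 more step(s) → NF |V|=2 |E|=0 V={0:B, 5:C} E=∅
branch R1-first: apply at {0↦0, 1↦1, 2↦2, 3↦3} → |E|=3, then 2 more step(s) → NF |V|=2 |E|=0 V={0:B, 5:C} E=∅
graphs isomorphic (equal up to label-preserving node renaming)

Answer: YES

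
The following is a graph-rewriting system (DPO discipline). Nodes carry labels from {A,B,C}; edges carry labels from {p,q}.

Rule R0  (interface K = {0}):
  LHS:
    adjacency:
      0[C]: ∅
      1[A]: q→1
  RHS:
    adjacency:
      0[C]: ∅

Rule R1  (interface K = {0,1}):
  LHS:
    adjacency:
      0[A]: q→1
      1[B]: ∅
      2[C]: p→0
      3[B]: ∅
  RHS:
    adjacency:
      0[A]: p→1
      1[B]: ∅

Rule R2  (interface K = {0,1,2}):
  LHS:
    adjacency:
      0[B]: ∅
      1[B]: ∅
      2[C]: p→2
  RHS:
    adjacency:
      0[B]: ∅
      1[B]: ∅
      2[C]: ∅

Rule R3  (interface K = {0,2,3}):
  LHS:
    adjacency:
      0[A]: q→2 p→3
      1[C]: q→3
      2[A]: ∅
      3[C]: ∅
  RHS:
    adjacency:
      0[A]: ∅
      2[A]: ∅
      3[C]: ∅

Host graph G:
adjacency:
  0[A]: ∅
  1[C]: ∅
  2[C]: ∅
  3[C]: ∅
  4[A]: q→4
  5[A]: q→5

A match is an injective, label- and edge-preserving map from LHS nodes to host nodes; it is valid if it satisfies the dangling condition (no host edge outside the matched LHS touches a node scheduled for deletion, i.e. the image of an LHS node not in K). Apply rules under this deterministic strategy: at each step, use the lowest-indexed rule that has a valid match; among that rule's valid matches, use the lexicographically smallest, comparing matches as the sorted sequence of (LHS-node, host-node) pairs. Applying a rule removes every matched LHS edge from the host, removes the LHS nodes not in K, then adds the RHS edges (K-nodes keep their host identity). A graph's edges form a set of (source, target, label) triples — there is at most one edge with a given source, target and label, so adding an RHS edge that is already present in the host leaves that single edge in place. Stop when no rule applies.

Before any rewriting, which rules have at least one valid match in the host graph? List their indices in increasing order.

R0: 6 valid matches — {0↦1, 1↦4}, {0↦1, 1↦5}, {0↦2, 1↦4} (+3 more)
R1: no valid match — LHS pattern not found
R2: no valid match — LHS pattern not found
R3: no valid match — LHS pattern not found

Answer: [R0]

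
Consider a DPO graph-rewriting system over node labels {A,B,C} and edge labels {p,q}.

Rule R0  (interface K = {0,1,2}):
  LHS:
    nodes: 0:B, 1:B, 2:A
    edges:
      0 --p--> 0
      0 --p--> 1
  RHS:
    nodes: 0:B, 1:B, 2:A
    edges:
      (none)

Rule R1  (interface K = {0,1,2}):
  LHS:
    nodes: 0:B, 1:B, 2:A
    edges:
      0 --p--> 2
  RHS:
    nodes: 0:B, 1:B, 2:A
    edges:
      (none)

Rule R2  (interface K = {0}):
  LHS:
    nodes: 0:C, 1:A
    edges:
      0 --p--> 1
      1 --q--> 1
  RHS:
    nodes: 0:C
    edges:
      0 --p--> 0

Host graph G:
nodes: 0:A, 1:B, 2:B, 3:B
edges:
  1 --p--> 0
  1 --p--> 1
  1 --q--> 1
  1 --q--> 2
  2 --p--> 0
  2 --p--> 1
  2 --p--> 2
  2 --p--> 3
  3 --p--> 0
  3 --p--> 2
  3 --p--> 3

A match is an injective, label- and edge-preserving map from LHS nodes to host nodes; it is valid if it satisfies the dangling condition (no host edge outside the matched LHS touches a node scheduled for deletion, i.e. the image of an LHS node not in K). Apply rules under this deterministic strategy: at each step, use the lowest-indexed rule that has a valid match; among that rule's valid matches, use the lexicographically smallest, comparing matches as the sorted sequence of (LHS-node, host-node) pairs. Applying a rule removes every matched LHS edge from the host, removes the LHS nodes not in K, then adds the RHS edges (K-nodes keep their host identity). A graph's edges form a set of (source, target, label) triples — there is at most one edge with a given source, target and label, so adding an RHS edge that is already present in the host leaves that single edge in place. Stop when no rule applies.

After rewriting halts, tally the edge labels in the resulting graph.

initial: |V|=4 |E|=11  E = 1-p->0 1-p->1 1-q->1 1-q->2 2-p->0 2-p->1 2-p->2 2-p->3 3-p->0 3-p->2 3-p->3
step 1: apply R0 at {0↦2, 1↦1, 2↦0}  → |V|=4 |E|=9  E = 1-p->0 1-p->1 1-q->1 1-q->2 2-p->0 2-p->3 3-p->0 3-p->2 3-p->3
step 2: apply R0 at {0↦3, 1↦2, 2↦0}  → |V|=4 |E|=7  E = 1-p->0 1-p->1 1-q->1 1-q->2 2-p->0 2-p->3 3-p->0
step 3: apply R1 at {0↦1, 1↦2, 2↦0}  → |V|=4 |E|=6  E = 1-p->1 1-q->1 1-q->2 2-p->0 2-p->3 3-p->0
step 4: apply R1 at {0↦2, 1↦1, 2↦0}  → |V|=4 |E|=5  E = 1-p->1 1-q->1 1-q->2 2-p->3 3-p->0
step 5: apply R1 at {0↦3, 1↦1, 2↦0}  → |V|=4 |E|=4  E = 1-p->1 1-q->1 1-q->2 2-p->3
final graph: no rule applies after step 5
NF edges: [(1, 1, 'p'), (1, 1, 'q'), (1, 2, 'q'), (2, 3, 'p')]

Answer: p:2 q:2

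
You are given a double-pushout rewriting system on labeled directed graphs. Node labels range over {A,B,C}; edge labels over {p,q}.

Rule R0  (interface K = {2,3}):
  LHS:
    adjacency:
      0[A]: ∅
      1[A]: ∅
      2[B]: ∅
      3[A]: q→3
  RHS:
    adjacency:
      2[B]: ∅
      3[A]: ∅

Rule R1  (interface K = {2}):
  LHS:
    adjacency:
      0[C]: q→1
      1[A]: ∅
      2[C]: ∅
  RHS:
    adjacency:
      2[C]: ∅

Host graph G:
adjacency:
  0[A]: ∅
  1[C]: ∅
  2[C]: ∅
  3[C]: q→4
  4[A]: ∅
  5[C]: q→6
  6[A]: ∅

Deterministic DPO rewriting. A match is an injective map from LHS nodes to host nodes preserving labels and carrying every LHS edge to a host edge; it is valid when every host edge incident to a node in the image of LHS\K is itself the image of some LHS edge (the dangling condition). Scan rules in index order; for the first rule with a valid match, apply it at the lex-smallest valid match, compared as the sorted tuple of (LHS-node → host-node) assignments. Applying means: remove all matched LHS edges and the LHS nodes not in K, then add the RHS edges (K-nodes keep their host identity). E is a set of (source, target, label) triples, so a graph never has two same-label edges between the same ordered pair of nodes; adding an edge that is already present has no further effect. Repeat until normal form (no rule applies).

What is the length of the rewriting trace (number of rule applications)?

[0] host  ⇒  7 nodes, 2 edges  {3-q->4 5-q->6}
[1] R1 @ {0↦3, 1↦4, 2↦1}  ⇒  5 nodes, 1 edges  {5-q->6}
[2] R1 @ {0↦5, 1↦6, 2↦1}  ⇒  3 nodes, 0 edges  {∅}
normal form: no rule applies after step 2

Answer: 2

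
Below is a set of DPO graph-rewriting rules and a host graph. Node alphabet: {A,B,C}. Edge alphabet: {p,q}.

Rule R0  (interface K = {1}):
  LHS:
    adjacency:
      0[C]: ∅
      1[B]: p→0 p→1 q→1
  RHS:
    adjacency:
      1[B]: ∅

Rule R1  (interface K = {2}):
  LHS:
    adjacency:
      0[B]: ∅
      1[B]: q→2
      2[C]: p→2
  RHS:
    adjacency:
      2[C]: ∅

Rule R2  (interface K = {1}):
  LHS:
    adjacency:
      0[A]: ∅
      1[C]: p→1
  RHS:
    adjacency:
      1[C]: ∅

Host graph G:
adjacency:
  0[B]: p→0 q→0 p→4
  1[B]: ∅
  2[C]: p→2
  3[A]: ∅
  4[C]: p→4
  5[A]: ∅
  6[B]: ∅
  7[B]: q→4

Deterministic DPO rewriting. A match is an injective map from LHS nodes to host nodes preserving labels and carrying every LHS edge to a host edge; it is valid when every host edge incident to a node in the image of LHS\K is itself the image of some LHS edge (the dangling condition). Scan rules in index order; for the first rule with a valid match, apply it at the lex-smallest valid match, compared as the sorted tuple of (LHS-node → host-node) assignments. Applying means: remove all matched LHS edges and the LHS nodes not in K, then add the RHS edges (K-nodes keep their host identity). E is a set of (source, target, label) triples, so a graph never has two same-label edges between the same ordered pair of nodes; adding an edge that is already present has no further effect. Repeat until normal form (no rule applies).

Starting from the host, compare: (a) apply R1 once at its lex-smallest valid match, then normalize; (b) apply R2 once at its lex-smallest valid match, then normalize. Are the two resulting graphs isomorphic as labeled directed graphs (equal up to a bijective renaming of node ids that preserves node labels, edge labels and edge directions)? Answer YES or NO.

branch R1-first: apply at {0↦1, 1↦7, 2↦4} → |E|=4, then 2 more step(s) → NF |V|=4 |E|=0 V={0:B, 2:C, 5:A, 6:B} E=∅
branch R2-first: apply at {0↦3, 1↦2} → |E|=5, then 2 more step(s) → NF |V|=4 |E|=0 V={0:B, 2:C, 5:A, 6:B} E=∅
graphs isomorphic (equal up to label-preserving node renaming)

Answer: YES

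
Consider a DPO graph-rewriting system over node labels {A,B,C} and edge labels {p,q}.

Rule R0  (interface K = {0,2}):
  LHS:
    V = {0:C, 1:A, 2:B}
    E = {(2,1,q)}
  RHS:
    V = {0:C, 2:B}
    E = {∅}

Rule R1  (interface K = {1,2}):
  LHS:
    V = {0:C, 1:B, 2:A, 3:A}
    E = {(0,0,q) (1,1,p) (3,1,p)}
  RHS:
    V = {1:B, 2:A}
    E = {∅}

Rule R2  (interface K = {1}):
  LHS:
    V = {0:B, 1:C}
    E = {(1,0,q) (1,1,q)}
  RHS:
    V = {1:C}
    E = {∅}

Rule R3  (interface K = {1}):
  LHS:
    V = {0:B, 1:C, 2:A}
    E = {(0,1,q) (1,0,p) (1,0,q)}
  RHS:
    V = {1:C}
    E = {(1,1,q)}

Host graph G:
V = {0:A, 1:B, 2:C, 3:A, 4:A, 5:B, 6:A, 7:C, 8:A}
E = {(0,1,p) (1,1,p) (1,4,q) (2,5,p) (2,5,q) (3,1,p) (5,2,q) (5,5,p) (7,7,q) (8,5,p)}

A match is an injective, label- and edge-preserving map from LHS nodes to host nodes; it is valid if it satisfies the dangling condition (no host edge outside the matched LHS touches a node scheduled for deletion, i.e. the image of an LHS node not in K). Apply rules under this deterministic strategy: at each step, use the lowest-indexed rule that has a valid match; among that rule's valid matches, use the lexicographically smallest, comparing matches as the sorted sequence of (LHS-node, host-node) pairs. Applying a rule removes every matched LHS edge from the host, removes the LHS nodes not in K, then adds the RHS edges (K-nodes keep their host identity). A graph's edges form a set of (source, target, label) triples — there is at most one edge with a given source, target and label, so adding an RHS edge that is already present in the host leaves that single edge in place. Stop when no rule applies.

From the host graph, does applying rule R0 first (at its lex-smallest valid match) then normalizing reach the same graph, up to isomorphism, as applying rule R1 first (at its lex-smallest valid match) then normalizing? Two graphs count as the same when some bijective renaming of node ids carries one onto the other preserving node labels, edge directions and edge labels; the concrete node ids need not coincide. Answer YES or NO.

Answer: YES

Steps:
branch R0-first: apply at {0↦2, 1↦4, 2↦1} → |E|=9, then 1 more step(s) → NF |V|=6 |E|=6 V={0:A, 1:B, 2:C, 5:B, 6:A, 8:A} E=0-p->1 2-p->5 2-q->5 5-q->2 5-p->5 8-p->5
branch R1-first: apply at {0↦7, 1↦1, 2↦0, 3↦3} → |E|=7, then 1 more step(s) → NF |V|=6 |E|=6 V={0:A, 1:B, 2:C, 5:B, 6:A, 8:A} E=0-p->1 2-p->5 2-q->5 5-q->2 5-p->5 8-p->5
graphs isomorphic (equal up to label-preserving node renaming)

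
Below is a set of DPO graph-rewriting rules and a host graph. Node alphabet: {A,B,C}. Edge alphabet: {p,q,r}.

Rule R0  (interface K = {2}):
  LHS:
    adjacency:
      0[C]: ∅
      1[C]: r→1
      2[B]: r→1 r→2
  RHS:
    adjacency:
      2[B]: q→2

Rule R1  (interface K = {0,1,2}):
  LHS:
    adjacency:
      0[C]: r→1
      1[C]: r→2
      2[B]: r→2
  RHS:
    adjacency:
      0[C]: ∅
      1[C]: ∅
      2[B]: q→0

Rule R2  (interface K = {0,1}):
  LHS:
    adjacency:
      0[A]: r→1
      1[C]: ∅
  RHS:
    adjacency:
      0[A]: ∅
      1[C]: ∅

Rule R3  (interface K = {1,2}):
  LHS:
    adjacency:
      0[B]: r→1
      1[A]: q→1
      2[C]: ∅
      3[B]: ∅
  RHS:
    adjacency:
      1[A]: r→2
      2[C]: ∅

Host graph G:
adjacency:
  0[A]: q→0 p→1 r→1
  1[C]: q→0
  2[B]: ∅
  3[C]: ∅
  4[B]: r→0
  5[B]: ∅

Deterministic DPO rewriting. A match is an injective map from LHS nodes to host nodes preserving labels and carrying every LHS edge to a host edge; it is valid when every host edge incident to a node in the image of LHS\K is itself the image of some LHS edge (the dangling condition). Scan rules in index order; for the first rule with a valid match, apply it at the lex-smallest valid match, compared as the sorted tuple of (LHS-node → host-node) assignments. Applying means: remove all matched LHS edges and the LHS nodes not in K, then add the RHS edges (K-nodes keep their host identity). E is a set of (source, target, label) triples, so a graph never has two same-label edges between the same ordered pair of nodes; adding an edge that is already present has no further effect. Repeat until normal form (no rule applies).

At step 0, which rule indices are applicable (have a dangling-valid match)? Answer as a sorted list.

R0: no valid match — LHS pattern not found
R1: no valid match — LHS pattern not found
R2: 1 valid match — {0↦0, 1↦1}
R3: 4 valid matches — {0↦4, 1↦0, 2↦1, 3↦2}, {0↦4, 1↦0, 2↦1, 3↦5}, {0↦4, 1↦0, 2↦3, 3↦2} (+1 more)

Answer: [R2,R3]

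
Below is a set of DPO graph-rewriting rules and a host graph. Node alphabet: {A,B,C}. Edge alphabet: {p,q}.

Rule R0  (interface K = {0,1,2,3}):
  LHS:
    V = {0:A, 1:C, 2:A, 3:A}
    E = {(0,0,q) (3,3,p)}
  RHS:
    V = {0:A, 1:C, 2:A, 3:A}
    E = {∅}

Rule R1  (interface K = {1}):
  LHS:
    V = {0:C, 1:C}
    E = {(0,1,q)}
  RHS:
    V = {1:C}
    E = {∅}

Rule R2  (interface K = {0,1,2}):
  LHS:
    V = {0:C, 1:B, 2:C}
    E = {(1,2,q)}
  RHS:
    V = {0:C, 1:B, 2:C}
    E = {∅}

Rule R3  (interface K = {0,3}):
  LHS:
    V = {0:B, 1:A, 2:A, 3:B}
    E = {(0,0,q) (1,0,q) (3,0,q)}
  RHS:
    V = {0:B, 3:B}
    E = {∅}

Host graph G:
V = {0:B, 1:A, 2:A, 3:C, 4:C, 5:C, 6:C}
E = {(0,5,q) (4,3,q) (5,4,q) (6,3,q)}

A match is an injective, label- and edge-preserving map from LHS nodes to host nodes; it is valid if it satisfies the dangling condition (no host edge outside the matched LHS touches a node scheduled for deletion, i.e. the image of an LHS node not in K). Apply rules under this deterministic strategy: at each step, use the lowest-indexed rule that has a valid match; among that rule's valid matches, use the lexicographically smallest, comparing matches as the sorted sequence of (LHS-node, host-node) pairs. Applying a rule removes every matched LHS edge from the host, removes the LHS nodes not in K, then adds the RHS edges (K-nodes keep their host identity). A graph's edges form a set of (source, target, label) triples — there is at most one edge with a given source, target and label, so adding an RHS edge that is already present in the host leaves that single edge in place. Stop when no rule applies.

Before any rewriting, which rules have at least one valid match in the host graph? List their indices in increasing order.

Answer: [R1,R2]

Rewrite trace:
R0: no valid match — LHS pattern not found
R1: 1 valid match — {0↦6, 1↦3}
R2: 3 valid matches — {0↦3, 1↦0, 2↦5}, {0↦4, 1↦0, 2↦5}, {0↦6, 1↦0, 2↦5}
R3: no valid match — LHS pattern not found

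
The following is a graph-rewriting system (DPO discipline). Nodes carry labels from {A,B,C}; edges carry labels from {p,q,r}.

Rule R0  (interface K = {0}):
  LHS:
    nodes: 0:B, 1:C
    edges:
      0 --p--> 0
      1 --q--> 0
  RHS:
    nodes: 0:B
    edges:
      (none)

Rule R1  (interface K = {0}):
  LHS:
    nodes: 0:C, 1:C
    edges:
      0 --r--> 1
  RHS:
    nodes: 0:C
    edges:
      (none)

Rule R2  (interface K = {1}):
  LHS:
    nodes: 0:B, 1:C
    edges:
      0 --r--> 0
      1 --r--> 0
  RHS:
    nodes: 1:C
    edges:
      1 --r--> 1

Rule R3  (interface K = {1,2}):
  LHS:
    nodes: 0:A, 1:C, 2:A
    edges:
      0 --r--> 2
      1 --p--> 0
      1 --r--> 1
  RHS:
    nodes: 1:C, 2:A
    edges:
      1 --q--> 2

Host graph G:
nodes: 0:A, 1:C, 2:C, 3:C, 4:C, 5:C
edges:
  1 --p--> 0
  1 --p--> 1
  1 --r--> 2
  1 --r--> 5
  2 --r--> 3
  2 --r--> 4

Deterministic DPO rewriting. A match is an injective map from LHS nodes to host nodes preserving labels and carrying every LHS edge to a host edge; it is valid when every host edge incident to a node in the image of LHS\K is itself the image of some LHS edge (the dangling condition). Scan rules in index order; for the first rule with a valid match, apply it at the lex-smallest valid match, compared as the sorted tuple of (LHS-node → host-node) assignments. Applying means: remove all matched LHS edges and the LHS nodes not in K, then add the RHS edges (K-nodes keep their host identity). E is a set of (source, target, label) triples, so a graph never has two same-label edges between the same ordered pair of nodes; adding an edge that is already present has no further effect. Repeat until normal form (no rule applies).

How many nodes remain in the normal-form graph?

Answer: 2

Steps:
initial: |V|=6 |E|=6  E = 1-p->0 1-p->1 1-r->2 1-r->5 2-r->3 2-r->4
step 1: apply R1 at {0↦1, 1↦5}  → |V|=5 |E|=5  E = 1-p->0 1-p->1 1-r->2 2-r->3 2-r->4
step 2: apply R1 at {0↦2, 1↦3}  → |V|=4 |E|=4  E = 1-p->0 1-p->1 1-r->2 2-r->4
step 3: apply R1 at {0↦2, 1↦4}  → |V|=3 |E|=3  E = 1-p->0 1-p->1 1-r->2
step 4: apply R1 at {0↦1, 1↦2}  → |V|=2 |E|=2  E = 1-p->0 1-p->1
final graph: no rule applies after step 4
NF nodes: {0:A, 1:C}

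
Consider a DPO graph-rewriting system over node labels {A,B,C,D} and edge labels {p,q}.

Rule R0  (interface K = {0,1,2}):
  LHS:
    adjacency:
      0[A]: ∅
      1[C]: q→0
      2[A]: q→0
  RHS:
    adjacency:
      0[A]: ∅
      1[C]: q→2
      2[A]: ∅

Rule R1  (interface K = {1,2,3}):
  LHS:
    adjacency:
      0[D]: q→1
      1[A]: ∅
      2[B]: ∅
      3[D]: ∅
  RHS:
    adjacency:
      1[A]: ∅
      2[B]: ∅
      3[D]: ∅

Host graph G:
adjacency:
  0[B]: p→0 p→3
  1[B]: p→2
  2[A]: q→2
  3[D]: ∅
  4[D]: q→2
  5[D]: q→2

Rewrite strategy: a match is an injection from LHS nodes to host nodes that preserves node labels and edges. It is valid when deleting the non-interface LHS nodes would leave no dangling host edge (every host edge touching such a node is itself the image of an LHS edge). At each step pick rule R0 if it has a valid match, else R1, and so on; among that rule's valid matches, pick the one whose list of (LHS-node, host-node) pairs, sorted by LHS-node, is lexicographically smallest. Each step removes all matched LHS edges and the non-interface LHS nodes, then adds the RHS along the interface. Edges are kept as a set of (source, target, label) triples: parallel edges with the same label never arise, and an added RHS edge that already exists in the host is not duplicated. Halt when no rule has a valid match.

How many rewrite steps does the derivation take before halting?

Answer: 2

Derivation:
start.  V:6 E:6  edges: 0-p->0 0-p->3 1-p->2 2-q->2 4-q->2 5-q->2
1. fire R1 via {0↦4, 1↦2, 2↦0, 3↦3}  →  V:5 E:5  edges: 0-p->0 0-p->3 1-p->2 2-q->2 5-q->2
2. fire R1 via {0↦5, 1↦2, 2↦0, 3↦3}  →  V:4 E:4  edges: 0-p->0 0-p->3 1-p->2 2-q->2
halt: no rule applies after step 2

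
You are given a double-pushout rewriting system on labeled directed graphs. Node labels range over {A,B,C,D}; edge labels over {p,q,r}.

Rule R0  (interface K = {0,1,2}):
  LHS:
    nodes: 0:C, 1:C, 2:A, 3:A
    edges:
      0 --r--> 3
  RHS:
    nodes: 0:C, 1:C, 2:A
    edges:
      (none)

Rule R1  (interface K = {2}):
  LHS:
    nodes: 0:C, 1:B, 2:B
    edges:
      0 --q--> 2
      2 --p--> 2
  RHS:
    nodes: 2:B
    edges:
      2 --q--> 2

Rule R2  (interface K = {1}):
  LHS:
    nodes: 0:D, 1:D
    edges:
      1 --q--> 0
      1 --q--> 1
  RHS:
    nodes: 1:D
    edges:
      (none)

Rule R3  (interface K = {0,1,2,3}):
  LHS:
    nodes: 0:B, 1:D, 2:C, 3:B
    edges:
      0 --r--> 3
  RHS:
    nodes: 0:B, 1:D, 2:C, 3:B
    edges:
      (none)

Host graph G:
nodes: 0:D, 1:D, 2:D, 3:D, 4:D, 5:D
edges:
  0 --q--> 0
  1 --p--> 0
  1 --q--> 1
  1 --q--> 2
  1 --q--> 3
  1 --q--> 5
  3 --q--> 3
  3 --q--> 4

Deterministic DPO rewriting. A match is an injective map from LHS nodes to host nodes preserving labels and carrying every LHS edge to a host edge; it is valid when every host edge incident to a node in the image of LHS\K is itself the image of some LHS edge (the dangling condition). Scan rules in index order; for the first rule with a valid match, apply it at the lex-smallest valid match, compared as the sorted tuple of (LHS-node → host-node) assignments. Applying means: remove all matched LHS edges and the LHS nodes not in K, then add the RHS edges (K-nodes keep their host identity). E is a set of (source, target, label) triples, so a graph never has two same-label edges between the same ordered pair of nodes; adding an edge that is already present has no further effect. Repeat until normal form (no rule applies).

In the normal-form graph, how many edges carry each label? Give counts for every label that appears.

[0] host  ⇒  6 nodes, 8 edges  {0-q->0 1-p->0 1-q->1 1-q->2 1-q->3 1-q->5 3-q->3 3-q->4}
[1] R2 @ {0↦2, 1↦1}  ⇒  5 nodes, 6 edges  {0-q->0 1-p->0 1-q->3 1-q->5 3-q->3 3-q->4}
[2] R2 @ {0↦4, 1↦3}  ⇒  4 nodes, 4 edges  {0-q->0 1-p->0 1-q->3 1-q->5}
normal form: no rule applies after step 2
NF edges: [(0, 0, 'q'), (1, 0, 'p'), (1, 3, 'q'), (1, 5, 'q')]

Answer: p:1 q:3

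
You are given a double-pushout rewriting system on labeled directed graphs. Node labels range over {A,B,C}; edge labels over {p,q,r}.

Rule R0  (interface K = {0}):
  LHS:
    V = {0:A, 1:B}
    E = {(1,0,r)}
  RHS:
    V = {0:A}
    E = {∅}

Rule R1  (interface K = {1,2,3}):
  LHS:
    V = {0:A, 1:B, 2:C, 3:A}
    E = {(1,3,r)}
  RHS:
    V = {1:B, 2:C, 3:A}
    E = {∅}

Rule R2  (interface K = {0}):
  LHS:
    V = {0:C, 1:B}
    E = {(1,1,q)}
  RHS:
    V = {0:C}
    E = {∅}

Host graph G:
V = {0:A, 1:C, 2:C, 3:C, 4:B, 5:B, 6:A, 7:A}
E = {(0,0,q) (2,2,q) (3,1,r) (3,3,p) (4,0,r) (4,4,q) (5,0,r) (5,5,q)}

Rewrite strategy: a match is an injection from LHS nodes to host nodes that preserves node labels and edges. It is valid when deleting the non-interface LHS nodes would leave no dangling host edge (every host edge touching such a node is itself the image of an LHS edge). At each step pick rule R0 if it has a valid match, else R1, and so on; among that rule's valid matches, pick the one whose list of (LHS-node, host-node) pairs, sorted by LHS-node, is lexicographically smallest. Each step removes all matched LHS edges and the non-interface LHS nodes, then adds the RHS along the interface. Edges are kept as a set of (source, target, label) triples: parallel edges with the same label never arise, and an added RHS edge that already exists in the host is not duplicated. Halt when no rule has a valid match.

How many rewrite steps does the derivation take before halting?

Answer: 4

Derivation:
initial: |V|=8 |E|=8  E = 0-q->0 2-q->2 3-r->1 3-p->3 4-r->0 4-q->4 5-r->0 5-q->5
step 1: apply R1 at {0↦6, 1↦4, 2↦1, 3↦0}  → |V|=7 |E|=7  E = 0-q->0 2-q->2 3-r->1 3-p->3 4-q->4 5-r->0 5-q->5
step 2: apply R1 at {0↦7, 1↦5, 2↦1, 3↦0}  → |V|=6 |E|=6  E = 0-q->0 2-q->2 3-r->1 3-p->3 4-q->4 5-q->5
step 3: apply R2 at {0↦1, 1↦4}  → |V|=5 |E|=5  E = 0-q->0 2-q->2 3-r->1 3-p->3 5-q->5
step 4: apply R2 at {0↦1, 1↦5}  → |V|=4 |E|=4  E = 0-q->0 2-q->2 3-r->1 3-p->3
normal form: no rule applies after step 4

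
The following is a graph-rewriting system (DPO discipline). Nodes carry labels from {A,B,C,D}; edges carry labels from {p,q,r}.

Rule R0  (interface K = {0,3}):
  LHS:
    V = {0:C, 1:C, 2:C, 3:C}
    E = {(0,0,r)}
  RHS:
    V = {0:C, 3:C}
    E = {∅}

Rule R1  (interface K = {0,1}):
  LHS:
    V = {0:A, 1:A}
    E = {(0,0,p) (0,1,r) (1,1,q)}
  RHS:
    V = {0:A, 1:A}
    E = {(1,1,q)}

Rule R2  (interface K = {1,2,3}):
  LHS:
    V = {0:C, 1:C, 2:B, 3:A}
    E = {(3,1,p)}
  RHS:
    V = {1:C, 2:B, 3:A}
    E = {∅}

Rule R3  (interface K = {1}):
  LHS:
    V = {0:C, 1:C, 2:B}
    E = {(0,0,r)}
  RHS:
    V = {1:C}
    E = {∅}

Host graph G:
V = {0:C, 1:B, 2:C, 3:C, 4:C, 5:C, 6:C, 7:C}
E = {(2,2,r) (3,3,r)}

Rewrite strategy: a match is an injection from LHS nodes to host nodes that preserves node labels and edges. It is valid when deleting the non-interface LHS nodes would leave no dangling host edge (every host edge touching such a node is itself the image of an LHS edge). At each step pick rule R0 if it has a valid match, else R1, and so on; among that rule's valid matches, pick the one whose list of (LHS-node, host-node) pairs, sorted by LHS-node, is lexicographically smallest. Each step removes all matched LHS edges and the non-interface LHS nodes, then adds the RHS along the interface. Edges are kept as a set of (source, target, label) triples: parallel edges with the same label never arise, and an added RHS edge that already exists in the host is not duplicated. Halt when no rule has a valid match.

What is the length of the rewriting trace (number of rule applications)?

Answer: 2

Rewrite trace:
[0] host  ⇒  8 nodes, 2 edges  {2-r->2 3-r->3}
[1] R0 @ {0↦2, 1↦0, 2↦4, 3↦3}  ⇒  6 nodes, 1 edges  {3-r->3}
[2] R0 @ {0↦3, 1↦2, 2↦5, 3↦6}  ⇒  4 nodes, 0 edges  {∅}
final graph: no rule applies after step 2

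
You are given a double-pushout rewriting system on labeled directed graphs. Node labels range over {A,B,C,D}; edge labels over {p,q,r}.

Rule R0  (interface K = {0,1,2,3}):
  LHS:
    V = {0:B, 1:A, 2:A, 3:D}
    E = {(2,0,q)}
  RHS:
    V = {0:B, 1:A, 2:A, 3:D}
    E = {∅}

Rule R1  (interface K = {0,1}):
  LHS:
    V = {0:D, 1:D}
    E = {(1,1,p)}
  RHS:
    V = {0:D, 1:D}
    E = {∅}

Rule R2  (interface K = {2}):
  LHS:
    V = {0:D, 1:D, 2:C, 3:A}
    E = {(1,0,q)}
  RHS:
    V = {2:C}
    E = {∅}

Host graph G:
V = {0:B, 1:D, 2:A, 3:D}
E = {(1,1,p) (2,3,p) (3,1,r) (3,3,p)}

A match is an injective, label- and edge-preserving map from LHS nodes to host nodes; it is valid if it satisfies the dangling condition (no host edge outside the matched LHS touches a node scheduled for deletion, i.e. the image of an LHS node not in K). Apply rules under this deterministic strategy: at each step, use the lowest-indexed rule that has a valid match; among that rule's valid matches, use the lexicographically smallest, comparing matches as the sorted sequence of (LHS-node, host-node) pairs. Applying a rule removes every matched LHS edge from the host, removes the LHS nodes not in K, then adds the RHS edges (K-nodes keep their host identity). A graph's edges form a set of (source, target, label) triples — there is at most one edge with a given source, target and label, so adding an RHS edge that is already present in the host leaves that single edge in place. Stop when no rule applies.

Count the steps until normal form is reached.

start.  V:4 E:4  edges: 1-p->1 2-p->3 3-r->1 3-p->3
1. fire R1 via {0↦1, 1↦3}  →  V:4 E:3  edges: 1-p->1 2-p->3 3-r->1
2. fire R1 via {0↦3, 1↦1}  →  V:4 E:2  edges: 2-p->3 3-r->1
normal form: no rule applies after step 2

Answer: 2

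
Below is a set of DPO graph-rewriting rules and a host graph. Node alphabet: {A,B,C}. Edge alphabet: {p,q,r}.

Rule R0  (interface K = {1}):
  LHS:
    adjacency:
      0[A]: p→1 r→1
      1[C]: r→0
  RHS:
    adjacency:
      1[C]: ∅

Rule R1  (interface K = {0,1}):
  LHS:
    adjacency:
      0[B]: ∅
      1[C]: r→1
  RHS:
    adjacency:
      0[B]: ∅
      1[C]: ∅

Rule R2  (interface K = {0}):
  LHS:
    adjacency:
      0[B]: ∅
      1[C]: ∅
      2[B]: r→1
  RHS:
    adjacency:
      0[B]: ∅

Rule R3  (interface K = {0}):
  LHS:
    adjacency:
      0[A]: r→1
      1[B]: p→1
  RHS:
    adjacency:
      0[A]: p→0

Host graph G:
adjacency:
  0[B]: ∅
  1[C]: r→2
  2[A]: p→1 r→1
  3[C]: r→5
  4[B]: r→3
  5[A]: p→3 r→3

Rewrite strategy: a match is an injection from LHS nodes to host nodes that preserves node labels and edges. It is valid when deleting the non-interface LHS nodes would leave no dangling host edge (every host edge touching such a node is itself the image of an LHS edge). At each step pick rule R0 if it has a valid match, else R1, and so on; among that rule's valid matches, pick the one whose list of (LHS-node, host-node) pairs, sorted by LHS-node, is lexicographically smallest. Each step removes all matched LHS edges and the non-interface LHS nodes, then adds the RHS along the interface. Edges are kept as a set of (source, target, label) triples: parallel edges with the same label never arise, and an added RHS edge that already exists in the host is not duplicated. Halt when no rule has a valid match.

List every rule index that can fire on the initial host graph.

R0: 2 valid matches — {0↦2, 1↦1}, {0↦5, 1↦3}
R1: no valid match — LHS pattern not found
R2: no valid match — 1 raw match, all fail dangling condition
R3: no valid match — LHS pattern not found

Answer: [R0]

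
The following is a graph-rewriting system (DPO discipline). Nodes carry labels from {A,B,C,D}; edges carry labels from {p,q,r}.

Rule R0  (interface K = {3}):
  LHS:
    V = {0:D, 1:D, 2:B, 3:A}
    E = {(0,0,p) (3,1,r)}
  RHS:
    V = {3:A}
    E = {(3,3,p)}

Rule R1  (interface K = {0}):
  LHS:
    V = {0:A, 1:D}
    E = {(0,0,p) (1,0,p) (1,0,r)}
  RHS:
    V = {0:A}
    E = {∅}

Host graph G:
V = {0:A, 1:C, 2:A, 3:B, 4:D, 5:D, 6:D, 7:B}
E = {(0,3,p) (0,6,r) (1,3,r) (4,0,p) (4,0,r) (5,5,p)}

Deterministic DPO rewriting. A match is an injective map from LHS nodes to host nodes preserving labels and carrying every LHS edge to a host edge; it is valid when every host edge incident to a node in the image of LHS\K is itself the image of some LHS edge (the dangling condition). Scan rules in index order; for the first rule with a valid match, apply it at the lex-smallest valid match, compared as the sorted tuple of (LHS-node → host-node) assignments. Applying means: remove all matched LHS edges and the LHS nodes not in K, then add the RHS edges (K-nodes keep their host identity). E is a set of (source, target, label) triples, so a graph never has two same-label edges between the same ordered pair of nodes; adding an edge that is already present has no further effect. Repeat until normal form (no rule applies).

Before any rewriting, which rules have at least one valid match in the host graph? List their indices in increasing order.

R0: 1 valid match — {0↦5, 1↦6, 2↦7, 3↦0}
R1: no valid match — LHS pattern not found

Answer: [R0]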